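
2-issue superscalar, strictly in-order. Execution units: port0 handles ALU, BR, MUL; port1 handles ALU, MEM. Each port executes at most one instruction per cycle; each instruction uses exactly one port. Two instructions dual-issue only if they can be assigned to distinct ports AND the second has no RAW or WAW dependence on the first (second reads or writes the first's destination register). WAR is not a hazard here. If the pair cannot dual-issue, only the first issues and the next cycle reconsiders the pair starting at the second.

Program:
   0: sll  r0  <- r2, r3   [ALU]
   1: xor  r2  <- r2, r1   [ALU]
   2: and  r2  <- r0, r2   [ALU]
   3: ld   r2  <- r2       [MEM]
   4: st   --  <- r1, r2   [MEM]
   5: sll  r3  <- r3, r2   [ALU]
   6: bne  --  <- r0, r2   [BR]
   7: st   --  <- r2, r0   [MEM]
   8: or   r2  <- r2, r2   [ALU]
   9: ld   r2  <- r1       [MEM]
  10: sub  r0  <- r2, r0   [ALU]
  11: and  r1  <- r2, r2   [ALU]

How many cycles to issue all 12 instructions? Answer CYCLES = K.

t=0 i0+i1:sll/xor ; pair
t=1 i2:and ; RAW+WAW r2
t=2 i3:ld ; no-port MEM/MEM
t=3 i4+i5:st/sll ; pair
t=4 i6+i7:bne/st ; pair
t=5 i8:or ; WAW r2
t=6 i9:ld ; RAW r2
t=7 i10+i11:sub/and ; pair

CYCLES = 8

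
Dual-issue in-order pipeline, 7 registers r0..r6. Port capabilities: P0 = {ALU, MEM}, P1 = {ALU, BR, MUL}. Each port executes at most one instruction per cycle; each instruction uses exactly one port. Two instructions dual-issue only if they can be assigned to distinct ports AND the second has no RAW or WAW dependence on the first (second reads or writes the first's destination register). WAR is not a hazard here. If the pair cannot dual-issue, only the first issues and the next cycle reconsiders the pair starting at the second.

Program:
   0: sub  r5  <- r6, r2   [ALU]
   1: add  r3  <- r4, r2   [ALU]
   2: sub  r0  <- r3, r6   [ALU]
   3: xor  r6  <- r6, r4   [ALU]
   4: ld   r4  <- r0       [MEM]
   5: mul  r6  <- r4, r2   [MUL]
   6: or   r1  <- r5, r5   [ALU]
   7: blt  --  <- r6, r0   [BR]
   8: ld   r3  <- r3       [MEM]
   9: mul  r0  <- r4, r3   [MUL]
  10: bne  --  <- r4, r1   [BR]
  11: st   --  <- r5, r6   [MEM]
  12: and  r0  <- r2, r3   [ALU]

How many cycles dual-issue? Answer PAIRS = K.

  cy0 -> i0&i1 (sub/add) 2-wide
  cy1 -> i2&i3 (sub/xor) 2-wide
  cy2 -> i4 (ld) RAW r4
  cy3 -> i5&i6 (mul/or) 2-wide
  cy4 -> i7&i8 (blt/ld) 2-wide
  cy5 -> i9 (mul) no-port MUL/BR
  cy6 -> i10&i11 (bne/st) 2-wide
  cy7 -> i12 (and) tail

PAIRS = 5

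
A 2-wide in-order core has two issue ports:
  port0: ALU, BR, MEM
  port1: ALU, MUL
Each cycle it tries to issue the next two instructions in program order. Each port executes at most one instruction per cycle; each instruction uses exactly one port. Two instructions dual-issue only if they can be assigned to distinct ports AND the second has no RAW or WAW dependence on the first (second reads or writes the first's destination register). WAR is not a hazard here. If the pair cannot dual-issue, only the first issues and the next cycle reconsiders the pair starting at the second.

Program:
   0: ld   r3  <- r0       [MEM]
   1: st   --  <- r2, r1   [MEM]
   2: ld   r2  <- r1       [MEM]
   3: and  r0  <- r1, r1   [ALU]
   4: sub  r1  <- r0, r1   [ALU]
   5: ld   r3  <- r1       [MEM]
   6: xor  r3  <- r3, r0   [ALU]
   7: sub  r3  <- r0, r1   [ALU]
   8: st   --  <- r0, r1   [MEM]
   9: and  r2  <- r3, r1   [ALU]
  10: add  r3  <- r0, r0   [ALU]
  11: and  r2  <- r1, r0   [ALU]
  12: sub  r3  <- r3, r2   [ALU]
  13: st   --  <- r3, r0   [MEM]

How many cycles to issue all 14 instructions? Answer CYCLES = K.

CYCLES = 11

c0: i0 ld.MEM  no-port MEM/MEM
c1: i1 st.MEM  no-port MEM/MEM
c2: i2/i3 ld.MEM and.ALU  pair
c3: i4 sub.ALU  RAW r1
c4: i5 ld.MEM  RAW+WAW r3
c5: i6 xor.ALU  WAW r3
c6: i7/i8 sub.ALU st.MEM  pair
c7: i9/i10 and.ALU add.ALU  pair
c8: i11 and.ALU  RAW r2
c9: i12 sub.ALU  RAW r3
c10: i13 st.MEM  tail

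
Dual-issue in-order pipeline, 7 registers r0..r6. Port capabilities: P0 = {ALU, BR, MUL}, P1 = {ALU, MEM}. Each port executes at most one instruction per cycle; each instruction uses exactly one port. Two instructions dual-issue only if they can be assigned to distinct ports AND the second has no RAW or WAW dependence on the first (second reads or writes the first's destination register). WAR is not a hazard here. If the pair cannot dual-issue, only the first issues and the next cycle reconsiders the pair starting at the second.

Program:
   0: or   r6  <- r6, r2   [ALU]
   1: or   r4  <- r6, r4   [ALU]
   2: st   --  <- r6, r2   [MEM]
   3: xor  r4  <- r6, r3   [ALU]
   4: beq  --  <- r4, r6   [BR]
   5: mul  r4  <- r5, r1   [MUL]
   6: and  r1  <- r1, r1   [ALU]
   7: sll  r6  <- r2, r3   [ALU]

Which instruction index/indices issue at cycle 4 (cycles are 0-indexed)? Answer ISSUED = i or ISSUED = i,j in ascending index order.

0. or @i0  | RAW r6
1. or/st @i1&i2  | 2-wide
2. xor @i3  | RAW r4
3. beq @i4  | no-port BR/MUL
4. mul/and @i5&i6  | 2-wide
5. sll @i7  | tail

ISSUED = 5,6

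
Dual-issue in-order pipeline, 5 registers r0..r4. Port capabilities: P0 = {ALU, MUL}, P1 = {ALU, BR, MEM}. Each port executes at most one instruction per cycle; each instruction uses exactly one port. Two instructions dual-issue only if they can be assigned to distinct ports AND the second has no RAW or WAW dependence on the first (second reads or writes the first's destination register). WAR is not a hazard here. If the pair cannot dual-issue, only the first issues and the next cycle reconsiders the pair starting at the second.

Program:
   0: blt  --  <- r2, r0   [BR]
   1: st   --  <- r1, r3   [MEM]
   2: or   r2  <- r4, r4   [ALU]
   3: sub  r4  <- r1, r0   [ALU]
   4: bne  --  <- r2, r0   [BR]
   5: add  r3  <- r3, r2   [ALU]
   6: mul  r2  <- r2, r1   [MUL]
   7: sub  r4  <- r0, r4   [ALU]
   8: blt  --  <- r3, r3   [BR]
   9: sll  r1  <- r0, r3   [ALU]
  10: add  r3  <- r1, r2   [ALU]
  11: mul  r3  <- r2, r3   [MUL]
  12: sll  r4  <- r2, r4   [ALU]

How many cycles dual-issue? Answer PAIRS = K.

PAIRS = 5

t=0 i0:blt ; no-port BR/MEM
t=1 i1/i2:st+or ; pair
t=2 i3/i4:sub+bne ; pair
t=3 i5/i6:add+mul ; pair
t=4 i7/i8:sub+blt ; pair
t=5 i9:sll ; RAW r1
t=6 i10:add ; RAW+WAW r3
t=7 i11/i12:mul+sll ; pair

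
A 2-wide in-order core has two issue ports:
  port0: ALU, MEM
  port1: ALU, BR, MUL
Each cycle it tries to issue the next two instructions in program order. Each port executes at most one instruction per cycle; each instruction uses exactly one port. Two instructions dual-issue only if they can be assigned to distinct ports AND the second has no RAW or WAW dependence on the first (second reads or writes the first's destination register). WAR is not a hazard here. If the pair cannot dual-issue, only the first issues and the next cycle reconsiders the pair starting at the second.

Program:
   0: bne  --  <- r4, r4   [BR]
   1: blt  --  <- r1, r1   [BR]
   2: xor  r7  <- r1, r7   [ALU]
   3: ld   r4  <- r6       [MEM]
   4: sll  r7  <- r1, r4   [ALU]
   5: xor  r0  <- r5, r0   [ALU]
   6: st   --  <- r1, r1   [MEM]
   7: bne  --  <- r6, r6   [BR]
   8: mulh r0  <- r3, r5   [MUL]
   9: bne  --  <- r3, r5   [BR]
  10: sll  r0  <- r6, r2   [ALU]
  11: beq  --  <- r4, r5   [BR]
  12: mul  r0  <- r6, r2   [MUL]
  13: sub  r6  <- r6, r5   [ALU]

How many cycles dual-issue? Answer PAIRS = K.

PAIRS = 5

[0] i0  bne  -- no-port BR/BR
[1] i1+i2  blt xor  -- 2-wide
[2] i3  ld  -- RAW r4
[3] i4+i5  sll xor  -- 2-wide
[4] i6+i7  st bne  -- 2-wide
[5] i8  mulh  -- no-port MUL/BR
[6] i9+i10  bne sll  -- 2-wide
[7] i11  beq  -- no-port BR/MUL
[8] i12+i13  mul sub  -- 2-wide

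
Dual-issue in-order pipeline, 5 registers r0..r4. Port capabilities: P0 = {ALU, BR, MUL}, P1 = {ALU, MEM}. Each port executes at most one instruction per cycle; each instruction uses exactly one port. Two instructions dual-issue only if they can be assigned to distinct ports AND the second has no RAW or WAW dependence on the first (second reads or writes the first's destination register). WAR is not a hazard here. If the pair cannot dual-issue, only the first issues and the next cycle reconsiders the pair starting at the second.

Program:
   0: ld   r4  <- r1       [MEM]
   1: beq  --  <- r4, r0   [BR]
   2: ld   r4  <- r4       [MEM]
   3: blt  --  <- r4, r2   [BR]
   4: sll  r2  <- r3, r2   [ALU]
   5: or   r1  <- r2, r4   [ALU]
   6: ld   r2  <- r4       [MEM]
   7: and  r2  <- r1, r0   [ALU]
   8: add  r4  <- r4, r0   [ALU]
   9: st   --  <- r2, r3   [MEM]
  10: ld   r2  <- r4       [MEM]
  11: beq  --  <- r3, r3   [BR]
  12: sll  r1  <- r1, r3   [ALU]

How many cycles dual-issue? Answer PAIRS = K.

PAIRS = 5

[0] i0  ld  -- RAW r4
[1] i1,i2  beq/ld  -- dual
[2] i3,i4  blt/sll  -- dual
[3] i5,i6  or/ld  -- dual
[4] i7,i8  and/add  -- dual
[5] i9  st  -- no-port MEM/MEM
[6] i10,i11  ld/beq  -- dual
[7] i12  sll  -- tail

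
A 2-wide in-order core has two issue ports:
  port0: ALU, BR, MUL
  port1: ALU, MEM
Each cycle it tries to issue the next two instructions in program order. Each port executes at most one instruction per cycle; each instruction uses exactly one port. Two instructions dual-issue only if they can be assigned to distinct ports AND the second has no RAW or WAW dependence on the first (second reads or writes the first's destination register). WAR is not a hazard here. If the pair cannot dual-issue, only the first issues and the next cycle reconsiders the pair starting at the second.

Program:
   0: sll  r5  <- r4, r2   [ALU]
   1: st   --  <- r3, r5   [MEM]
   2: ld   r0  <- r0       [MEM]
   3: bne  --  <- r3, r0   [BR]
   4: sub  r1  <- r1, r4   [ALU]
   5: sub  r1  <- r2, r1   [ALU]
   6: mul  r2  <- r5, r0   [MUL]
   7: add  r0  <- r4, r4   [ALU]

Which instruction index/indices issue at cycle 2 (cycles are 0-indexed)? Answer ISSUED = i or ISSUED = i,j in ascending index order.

#0 head=0: sll i0 RAW r5
#1 head=1: st i1 no-port MEM/MEM
#2 head=2: ld i2 RAW r0
#3 head=3: bne sub i3&i4 pair
#4 head=5: sub mul i5&i6 pair
#5 head=7: add i7 tail

ISSUED = 2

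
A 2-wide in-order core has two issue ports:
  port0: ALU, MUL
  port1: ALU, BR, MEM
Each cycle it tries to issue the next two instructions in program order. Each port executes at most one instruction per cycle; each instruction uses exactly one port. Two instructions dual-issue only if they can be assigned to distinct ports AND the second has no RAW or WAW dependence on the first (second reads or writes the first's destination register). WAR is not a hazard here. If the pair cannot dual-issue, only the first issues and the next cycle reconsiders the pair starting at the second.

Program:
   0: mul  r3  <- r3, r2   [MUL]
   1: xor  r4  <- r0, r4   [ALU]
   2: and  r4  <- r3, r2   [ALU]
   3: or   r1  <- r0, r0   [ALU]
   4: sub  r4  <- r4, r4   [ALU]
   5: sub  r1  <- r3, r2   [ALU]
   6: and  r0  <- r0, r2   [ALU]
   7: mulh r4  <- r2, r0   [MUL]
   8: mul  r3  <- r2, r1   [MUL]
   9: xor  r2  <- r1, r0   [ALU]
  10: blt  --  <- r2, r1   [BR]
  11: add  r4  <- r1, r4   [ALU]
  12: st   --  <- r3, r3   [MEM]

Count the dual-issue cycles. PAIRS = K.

t=0 i0,i1:mul.MUL;xor.ALU ; dual
t=1 i2,i3:and.ALU;or.ALU ; dual
t=2 i4,i5:sub.ALU;sub.ALU ; dual
t=3 i6:and.ALU ; RAW r0
t=4 i7:mulh.MUL ; no-port MUL/MUL
t=5 i8,i9:mul.MUL;xor.ALU ; dual
t=6 i10,i11:blt.BR;add.ALU ; dual
t=7 i12:st.MEM ; tail

PAIRS = 5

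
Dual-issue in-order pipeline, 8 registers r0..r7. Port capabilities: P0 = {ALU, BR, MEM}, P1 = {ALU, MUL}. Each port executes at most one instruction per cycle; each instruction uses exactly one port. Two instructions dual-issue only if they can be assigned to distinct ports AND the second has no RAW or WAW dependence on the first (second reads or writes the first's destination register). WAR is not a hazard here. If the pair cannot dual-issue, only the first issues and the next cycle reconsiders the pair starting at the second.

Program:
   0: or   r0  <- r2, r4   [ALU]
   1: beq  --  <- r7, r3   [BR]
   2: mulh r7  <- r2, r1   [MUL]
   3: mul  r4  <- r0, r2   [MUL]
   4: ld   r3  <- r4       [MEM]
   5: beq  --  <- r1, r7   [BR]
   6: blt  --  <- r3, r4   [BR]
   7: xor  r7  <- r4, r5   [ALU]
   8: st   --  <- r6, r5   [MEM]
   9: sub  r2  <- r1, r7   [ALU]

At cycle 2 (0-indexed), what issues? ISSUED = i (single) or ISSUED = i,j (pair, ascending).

t=0 i0,i1:or beq ; 2-wide
t=1 i2:mulh ; no-port MUL/MUL
t=2 i3:mul ; RAW r4
t=3 i4:ld ; no-port MEM/BR
t=4 i5:beq ; no-port BR/BR
t=5 i6,i7:blt xor ; 2-wide
t=6 i8,i9:st sub ; 2-wide

ISSUED = 3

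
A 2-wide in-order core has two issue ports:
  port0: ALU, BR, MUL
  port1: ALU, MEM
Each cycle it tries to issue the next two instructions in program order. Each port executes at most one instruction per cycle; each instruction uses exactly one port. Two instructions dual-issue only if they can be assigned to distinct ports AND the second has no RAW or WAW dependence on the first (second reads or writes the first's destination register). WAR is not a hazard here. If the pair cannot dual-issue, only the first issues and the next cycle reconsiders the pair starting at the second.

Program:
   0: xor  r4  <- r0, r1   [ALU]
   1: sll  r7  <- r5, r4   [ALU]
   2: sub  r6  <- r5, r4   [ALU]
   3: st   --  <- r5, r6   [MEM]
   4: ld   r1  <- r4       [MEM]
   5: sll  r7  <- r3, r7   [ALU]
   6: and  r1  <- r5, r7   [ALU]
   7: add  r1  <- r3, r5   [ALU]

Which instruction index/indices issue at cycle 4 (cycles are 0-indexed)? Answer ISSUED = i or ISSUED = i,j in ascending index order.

ISSUED = 6

  cy0 -> i0 (xor.ALU) RAW r4
  cy1 -> i1,i2 (sll.ALU sub.ALU) 2-wide
  cy2 -> i3 (st.MEM) no-port MEM/MEM
  cy3 -> i4,i5 (ld.MEM sll.ALU) 2-wide
  cy4 -> i6 (and.ALU) WAW r1
  cy5 -> i7 (add.ALU) tail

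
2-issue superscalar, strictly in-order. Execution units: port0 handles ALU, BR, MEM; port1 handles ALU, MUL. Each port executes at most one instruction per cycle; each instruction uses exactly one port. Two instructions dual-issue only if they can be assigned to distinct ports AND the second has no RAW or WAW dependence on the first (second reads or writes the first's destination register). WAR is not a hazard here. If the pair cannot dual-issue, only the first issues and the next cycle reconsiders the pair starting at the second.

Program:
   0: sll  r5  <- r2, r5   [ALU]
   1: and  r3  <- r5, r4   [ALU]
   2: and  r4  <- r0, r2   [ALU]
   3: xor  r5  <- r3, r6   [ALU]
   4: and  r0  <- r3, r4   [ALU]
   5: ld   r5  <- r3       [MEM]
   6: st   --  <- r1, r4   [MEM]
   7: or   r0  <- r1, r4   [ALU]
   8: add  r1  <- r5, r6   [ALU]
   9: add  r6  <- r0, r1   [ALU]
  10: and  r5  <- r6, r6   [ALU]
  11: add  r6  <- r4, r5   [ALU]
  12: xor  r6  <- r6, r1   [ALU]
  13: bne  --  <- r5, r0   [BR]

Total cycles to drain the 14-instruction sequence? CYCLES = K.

t=0 i0:sll.ALU ; RAW r5
t=1 i1,i2:and.ALU/and.ALU ; dual
t=2 i3,i4:xor.ALU/and.ALU ; dual
t=3 i5:ld.MEM ; no-port MEM/MEM
t=4 i6,i7:st.MEM/or.ALU ; dual
t=5 i8:add.ALU ; RAW r1
t=6 i9:add.ALU ; RAW r6
t=7 i10:and.ALU ; RAW r5
t=8 i11:add.ALU ; RAW+WAW r6
t=9 i12,i13:xor.ALU/bne.BR ; dual

CYCLES = 10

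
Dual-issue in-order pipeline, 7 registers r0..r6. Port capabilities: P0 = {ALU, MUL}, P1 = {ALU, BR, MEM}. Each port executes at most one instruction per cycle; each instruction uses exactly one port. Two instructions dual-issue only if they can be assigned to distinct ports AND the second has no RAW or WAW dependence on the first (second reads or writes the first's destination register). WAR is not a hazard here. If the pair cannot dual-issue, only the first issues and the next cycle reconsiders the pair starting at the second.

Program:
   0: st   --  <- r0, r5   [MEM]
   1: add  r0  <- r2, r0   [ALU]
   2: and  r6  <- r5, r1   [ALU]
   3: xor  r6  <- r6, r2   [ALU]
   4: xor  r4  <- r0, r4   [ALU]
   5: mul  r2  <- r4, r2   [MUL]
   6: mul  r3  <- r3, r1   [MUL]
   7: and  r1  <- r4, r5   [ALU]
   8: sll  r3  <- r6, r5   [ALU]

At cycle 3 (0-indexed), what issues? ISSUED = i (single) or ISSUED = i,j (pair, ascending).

[0] i0/i1  st/add  -- pair
[1] i2  and  -- RAW+WAW r6
[2] i3/i4  xor/xor  -- pair
[3] i5  mul  -- no-port MUL/MUL
[4] i6/i7  mul/and  -- pair
[5] i8  sll  -- tail

ISSUED = 5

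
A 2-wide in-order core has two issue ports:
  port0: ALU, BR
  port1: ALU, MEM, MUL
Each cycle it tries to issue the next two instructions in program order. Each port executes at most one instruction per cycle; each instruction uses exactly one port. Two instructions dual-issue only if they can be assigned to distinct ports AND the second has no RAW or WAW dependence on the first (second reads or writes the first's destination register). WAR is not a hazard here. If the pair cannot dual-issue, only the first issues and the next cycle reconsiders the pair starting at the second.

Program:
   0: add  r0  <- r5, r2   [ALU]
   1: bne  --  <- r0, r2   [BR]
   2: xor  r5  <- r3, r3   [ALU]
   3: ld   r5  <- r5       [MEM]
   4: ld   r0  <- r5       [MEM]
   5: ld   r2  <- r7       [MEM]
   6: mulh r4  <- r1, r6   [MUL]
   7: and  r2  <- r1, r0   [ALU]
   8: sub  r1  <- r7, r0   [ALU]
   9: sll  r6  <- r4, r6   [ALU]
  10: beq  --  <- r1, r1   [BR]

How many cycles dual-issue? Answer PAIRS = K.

t=0 i0:add ; RAW r0
t=1 i1+i2:bne xor ; dual
t=2 i3:ld ; no-port MEM/MEM
t=3 i4:ld ; no-port MEM/MEM
t=4 i5:ld ; no-port MEM/MUL
t=5 i6+i7:mulh and ; dual
t=6 i8+i9:sub sll ; dual
t=7 i10:beq ; tail

PAIRS = 3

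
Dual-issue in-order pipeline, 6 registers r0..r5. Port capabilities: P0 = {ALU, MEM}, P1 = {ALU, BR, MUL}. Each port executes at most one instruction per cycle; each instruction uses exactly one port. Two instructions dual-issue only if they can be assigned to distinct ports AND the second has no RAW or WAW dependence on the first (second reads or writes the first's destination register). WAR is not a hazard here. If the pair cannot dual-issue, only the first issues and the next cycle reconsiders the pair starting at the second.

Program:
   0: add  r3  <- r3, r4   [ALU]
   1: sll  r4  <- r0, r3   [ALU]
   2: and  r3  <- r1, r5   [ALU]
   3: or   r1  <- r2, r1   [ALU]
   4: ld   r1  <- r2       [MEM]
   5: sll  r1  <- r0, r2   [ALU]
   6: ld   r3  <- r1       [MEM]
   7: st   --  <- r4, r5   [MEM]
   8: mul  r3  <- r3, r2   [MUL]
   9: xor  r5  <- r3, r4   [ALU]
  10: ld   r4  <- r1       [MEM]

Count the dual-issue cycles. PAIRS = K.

c0: i0 add.ALU  RAW r3
c1: i1/i2 sll.ALU/and.ALU  2-wide
c2: i3 or.ALU  WAW r1
c3: i4 ld.MEM  WAW r1
c4: i5 sll.ALU  RAW r1
c5: i6 ld.MEM  no-port MEM/MEM
c6: i7/i8 st.MEM/mul.MUL  2-wide
c7: i9/i10 xor.ALU/ld.MEM  2-wide

PAIRS = 3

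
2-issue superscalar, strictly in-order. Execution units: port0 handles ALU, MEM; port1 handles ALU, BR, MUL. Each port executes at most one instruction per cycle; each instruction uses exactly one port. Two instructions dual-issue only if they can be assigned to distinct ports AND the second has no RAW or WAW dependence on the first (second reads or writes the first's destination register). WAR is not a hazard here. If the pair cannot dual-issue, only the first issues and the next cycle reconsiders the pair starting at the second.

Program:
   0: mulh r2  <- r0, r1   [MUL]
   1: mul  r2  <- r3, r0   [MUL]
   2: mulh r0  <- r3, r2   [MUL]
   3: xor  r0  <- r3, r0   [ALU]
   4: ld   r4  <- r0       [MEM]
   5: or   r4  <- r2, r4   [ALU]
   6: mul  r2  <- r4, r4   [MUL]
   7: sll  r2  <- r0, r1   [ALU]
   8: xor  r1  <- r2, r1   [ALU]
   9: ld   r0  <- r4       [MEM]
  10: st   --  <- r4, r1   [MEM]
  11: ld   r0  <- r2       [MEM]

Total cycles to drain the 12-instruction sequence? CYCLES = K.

CYCLES = 11

0. mulh @i0  | no-port MUL/MUL
1. mul @i1  | no-port MUL/MUL
2. mulh @i2  | RAW+WAW r0
3. xor @i3  | RAW r0
4. ld @i4  | RAW+WAW r4
5. or @i5  | RAW r4
6. mul @i6  | WAW r2
7. sll @i7  | RAW r2
8. xor/ld @i8+i9  | 2-wide
9. st @i10  | no-port MEM/MEM
10. ld @i11  | tail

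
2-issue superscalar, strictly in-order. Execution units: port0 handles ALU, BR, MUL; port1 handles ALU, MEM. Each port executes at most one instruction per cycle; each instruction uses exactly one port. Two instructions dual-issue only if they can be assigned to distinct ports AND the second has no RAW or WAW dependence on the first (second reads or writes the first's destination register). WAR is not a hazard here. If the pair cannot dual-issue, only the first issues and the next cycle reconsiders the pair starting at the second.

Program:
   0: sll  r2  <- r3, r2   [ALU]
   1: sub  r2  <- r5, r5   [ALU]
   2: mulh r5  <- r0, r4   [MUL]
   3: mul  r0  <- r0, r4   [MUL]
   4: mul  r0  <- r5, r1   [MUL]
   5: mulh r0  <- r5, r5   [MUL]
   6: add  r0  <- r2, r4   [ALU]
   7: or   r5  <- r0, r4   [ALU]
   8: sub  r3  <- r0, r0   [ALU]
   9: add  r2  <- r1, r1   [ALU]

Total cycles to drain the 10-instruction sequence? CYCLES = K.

CYCLES = 8

c0: i0 sll  WAW r2
c1: i1,i2 sub/mulh  dual
c2: i3 mul  no-port MUL/MUL
c3: i4 mul  no-port MUL/MUL
c4: i5 mulh  WAW r0
c5: i6 add  RAW r0
c6: i7,i8 or/sub  dual
c7: i9 add  tail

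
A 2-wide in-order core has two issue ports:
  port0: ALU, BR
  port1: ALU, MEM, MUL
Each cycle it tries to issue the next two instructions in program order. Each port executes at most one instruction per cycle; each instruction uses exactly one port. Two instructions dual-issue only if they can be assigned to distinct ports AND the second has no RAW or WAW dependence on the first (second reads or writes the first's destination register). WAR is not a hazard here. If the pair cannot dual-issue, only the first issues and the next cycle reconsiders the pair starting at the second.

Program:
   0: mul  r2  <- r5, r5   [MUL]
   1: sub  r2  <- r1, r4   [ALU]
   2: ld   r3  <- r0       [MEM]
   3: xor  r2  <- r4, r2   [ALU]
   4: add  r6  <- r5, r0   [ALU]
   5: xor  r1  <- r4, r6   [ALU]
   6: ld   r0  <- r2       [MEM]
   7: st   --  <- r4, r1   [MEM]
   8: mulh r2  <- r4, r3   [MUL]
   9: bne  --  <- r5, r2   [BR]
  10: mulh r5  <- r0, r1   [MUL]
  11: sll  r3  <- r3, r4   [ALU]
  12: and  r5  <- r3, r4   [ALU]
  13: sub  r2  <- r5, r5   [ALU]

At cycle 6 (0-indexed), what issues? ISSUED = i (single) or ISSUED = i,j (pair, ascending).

ISSUED = 9,10

0. mul.MUL @i0  | WAW r2
1. sub.ALU+ld.MEM @i1&i2  | 2-wide
2. xor.ALU+add.ALU @i3&i4  | 2-wide
3. xor.ALU+ld.MEM @i5&i6  | 2-wide
4. st.MEM @i7  | no-port MEM/MUL
5. mulh.MUL @i8  | RAW r2
6. bne.BR+mulh.MUL @i9&i10  | 2-wide
7. sll.ALU @i11  | RAW r3
8. and.ALU @i12  | RAW r5
9. sub.ALU @i13  | tail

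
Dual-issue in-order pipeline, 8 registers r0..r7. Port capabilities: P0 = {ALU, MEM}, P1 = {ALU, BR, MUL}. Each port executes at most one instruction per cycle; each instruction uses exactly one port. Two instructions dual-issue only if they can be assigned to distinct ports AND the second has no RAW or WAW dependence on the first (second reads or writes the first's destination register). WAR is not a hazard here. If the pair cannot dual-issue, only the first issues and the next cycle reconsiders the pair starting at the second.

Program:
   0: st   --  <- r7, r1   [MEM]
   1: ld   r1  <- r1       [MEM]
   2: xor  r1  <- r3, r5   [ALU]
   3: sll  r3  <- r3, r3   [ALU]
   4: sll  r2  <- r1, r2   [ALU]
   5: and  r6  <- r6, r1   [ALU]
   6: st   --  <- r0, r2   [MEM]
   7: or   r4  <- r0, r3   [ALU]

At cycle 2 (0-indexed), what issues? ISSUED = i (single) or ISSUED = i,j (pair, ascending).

#0 head=0: st i0 no-port MEM/MEM
#1 head=1: ld i1 WAW r1
#2 head=2: xor;sll i2+i3 2-wide
#3 head=4: sll;and i4+i5 2-wide
#4 head=6: st;or i6+i7 2-wide

ISSUED = 2,3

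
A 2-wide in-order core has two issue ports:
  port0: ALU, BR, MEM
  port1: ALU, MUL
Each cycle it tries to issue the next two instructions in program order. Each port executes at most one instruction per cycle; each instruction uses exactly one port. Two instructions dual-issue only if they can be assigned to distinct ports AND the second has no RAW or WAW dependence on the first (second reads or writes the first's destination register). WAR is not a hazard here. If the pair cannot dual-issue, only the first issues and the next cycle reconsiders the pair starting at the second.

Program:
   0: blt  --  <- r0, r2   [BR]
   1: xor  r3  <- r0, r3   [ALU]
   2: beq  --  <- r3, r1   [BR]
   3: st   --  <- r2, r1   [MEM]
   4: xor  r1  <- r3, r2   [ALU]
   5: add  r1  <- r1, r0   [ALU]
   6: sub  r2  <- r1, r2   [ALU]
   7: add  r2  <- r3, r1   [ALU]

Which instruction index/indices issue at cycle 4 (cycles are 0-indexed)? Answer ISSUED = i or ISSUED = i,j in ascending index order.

[0] i0&i1  blt xor  -- pair
[1] i2  beq  -- no-port BR/MEM
[2] i3&i4  st xor  -- pair
[3] i5  add  -- RAW r1
[4] i6  sub  -- WAW r2
[5] i7  add  -- tail

ISSUED = 6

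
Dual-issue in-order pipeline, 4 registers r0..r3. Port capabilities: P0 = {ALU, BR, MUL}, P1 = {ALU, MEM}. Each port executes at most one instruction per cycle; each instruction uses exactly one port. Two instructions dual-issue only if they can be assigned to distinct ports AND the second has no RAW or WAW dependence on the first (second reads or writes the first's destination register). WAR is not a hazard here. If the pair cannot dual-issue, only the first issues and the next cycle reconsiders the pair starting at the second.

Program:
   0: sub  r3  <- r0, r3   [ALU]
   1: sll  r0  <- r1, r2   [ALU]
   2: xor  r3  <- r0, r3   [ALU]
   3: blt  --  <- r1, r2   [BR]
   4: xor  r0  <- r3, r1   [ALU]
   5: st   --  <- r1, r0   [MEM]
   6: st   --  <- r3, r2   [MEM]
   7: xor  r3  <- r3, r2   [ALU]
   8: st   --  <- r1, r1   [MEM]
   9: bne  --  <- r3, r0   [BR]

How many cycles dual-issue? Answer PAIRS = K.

PAIRS = 4

0. sub;sll @i0,i1  | pair
1. xor;blt @i2,i3  | pair
2. xor @i4  | RAW r0
3. st @i5  | no-port MEM/MEM
4. st;xor @i6,i7  | pair
5. st;bne @i8,i9  | pair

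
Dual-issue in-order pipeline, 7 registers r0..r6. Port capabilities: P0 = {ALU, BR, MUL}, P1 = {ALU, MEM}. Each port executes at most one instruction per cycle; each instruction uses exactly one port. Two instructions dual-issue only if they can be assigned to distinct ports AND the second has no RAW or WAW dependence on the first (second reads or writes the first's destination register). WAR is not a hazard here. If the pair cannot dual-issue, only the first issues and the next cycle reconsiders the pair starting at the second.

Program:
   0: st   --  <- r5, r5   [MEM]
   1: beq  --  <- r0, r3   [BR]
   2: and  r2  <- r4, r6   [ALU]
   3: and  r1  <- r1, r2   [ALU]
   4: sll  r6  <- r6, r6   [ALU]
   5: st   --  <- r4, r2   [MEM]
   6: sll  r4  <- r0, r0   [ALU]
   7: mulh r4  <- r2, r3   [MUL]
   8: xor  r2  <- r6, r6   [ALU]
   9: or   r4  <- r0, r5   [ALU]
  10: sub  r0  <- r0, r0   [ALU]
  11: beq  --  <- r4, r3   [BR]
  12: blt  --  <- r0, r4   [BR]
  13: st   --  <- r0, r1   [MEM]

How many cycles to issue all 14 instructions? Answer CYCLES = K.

[0] i0&i1  st/beq  -- 2-wide
[1] i2  and  -- RAW r2
[2] i3&i4  and/sll  -- 2-wide
[3] i5&i6  st/sll  -- 2-wide
[4] i7&i8  mulh/xor  -- 2-wide
[5] i9&i10  or/sub  -- 2-wide
[6] i11  beq  -- no-port BR/BR
[7] i12&i13  blt/st  -- 2-wide

CYCLES = 8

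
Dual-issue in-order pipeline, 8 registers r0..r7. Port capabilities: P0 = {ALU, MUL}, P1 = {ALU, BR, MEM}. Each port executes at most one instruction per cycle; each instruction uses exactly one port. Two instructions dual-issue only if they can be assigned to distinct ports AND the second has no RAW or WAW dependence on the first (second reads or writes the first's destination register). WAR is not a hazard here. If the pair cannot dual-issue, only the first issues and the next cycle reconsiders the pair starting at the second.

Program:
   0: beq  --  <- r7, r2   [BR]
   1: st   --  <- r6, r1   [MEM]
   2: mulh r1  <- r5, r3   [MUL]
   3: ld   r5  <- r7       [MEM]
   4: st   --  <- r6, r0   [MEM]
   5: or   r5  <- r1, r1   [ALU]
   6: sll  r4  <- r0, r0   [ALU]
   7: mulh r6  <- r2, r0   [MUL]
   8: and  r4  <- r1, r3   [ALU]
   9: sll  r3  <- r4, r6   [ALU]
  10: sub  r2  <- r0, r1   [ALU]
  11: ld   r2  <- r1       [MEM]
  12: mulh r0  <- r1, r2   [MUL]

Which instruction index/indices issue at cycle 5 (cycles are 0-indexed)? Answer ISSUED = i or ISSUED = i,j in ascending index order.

ISSUED = 8

c0: i0 beq.BR  no-port BR/MEM
c1: i1+i2 st.MEM mulh.MUL  pair
c2: i3 ld.MEM  no-port MEM/MEM
c3: i4+i5 st.MEM or.ALU  pair
c4: i6+i7 sll.ALU mulh.MUL  pair
c5: i8 and.ALU  RAW r4
c6: i9+i10 sll.ALU sub.ALU  pair
c7: i11 ld.MEM  RAW r2
c8: i12 mulh.MUL  tail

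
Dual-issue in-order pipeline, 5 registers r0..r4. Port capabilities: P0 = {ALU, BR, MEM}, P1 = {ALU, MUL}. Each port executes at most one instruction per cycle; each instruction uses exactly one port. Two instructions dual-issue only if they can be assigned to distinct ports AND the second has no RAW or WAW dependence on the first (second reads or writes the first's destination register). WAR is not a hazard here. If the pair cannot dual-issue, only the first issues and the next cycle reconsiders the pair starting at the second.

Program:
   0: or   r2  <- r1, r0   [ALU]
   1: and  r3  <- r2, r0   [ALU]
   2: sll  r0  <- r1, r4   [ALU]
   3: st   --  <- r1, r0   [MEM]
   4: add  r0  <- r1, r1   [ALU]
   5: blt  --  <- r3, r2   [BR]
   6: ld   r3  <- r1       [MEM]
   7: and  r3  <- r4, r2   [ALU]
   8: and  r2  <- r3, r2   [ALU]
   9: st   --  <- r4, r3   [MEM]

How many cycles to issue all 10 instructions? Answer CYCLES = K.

CYCLES = 7

t=0 i0:or.ALU ; RAW r2
t=1 i1/i2:and.ALU/sll.ALU ; pair
t=2 i3/i4:st.MEM/add.ALU ; pair
t=3 i5:blt.BR ; no-port BR/MEM
t=4 i6:ld.MEM ; WAW r3
t=5 i7:and.ALU ; RAW r3
t=6 i8/i9:and.ALU/st.MEM ; pair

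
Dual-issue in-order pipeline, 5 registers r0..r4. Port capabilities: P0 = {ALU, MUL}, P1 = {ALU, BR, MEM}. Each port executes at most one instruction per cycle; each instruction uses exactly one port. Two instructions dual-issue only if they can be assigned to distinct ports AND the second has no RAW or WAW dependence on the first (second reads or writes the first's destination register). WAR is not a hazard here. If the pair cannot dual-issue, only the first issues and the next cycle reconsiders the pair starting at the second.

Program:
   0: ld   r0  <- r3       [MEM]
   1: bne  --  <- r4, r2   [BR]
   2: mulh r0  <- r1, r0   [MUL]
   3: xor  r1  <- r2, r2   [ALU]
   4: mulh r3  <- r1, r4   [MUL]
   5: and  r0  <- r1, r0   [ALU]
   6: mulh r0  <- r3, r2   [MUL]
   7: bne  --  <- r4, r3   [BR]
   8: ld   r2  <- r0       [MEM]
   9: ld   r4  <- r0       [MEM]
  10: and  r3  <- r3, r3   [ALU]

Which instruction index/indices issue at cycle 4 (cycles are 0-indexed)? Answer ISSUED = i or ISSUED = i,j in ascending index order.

ISSUED = 6,7

0. ld @i0  | no-port MEM/BR
1. bne+mulh @i1/i2  | pair
2. xor @i3  | RAW r1
3. mulh+and @i4/i5  | pair
4. mulh+bne @i6/i7  | pair
5. ld @i8  | no-port MEM/MEM
6. ld+and @i9/i10  | pair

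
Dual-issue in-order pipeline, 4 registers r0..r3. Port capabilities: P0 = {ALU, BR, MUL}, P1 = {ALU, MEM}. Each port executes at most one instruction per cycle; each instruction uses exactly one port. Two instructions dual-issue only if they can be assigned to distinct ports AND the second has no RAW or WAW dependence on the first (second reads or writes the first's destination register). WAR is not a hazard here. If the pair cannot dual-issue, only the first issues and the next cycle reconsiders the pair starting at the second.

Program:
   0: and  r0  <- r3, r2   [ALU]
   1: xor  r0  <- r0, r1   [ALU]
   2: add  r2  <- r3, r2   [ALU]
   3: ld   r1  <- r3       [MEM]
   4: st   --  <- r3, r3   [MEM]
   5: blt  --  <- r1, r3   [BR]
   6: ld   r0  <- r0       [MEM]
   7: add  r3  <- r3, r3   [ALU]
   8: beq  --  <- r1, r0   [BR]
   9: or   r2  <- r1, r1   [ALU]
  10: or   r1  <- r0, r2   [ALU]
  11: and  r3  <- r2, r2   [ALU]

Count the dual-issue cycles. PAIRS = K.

PAIRS = 5

0. and.ALU @i0  | RAW+WAW r0
1. xor.ALU add.ALU @i1/i2  | 2-wide
2. ld.MEM @i3  | no-port MEM/MEM
3. st.MEM blt.BR @i4/i5  | 2-wide
4. ld.MEM add.ALU @i6/i7  | 2-wide
5. beq.BR or.ALU @i8/i9  | 2-wide
6. or.ALU and.ALU @i10/i11  | 2-wide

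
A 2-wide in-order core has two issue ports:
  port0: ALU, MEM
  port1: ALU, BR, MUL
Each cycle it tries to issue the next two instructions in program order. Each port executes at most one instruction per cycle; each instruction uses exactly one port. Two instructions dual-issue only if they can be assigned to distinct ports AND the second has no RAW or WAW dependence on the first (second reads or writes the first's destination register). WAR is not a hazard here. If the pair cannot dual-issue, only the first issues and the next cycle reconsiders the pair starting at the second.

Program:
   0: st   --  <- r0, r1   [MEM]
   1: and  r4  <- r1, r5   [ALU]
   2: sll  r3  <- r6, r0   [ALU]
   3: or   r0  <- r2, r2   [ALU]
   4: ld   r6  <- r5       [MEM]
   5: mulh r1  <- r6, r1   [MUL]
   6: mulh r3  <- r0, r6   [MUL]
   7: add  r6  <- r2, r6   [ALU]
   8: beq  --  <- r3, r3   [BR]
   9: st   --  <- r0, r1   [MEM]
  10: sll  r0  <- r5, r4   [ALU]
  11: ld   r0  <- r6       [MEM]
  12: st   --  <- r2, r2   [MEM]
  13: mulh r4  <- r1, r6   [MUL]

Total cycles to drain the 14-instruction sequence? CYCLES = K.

[0] i0/i1  st.MEM+and.ALU  -- dual
[1] i2/i3  sll.ALU+or.ALU  -- dual
[2] i4  ld.MEM  -- RAW r6
[3] i5  mulh.MUL  -- no-port MUL/MUL
[4] i6/i7  mulh.MUL+add.ALU  -- dual
[5] i8/i9  beq.BR+st.MEM  -- dual
[6] i10  sll.ALU  -- WAW r0
[7] i11  ld.MEM  -- no-port MEM/MEM
[8] i12/i13  st.MEM+mulh.MUL  -- dual

CYCLES = 9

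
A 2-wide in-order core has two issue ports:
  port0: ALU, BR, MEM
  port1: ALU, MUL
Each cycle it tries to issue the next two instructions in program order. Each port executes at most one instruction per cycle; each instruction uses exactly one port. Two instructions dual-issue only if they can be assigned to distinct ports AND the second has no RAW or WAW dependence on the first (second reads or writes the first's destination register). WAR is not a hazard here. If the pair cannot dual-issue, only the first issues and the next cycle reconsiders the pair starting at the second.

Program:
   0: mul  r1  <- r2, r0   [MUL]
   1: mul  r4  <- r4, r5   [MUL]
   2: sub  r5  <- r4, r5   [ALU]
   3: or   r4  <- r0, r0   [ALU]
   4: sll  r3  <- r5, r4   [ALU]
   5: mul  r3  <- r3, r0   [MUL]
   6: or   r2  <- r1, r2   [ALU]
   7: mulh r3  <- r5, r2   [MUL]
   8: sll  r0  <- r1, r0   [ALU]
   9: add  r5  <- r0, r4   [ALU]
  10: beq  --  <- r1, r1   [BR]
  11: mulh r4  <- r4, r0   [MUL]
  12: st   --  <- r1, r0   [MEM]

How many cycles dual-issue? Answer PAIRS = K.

t=0 i0:mul.MUL ; no-port MUL/MUL
t=1 i1:mul.MUL ; RAW r4
t=2 i2/i3:sub.ALU/or.ALU ; pair
t=3 i4:sll.ALU ; RAW+WAW r3
t=4 i5/i6:mul.MUL/or.ALU ; pair
t=5 i7/i8:mulh.MUL/sll.ALU ; pair
t=6 i9/i10:add.ALU/beq.BR ; pair
t=7 i11/i12:mulh.MUL/st.MEM ; pair

PAIRS = 5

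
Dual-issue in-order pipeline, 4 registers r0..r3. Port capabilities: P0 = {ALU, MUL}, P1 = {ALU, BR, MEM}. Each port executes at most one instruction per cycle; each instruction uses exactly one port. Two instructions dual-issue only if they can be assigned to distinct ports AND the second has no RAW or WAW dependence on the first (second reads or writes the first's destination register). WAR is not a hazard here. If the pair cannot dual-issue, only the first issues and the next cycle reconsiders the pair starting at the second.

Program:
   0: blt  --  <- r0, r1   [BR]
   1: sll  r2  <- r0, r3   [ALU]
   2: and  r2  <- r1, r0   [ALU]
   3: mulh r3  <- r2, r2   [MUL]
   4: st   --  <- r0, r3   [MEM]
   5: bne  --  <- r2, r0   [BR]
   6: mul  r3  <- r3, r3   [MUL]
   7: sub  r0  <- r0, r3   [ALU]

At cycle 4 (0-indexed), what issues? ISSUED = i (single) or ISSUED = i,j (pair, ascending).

ISSUED = 5,6

  cy0 -> i0&i1 (blt.BR;sll.ALU) 2-wide
  cy1 -> i2 (and.ALU) RAW r2
  cy2 -> i3 (mulh.MUL) RAW r3
  cy3 -> i4 (st.MEM) no-port MEM/BR
  cy4 -> i5&i6 (bne.BR;mul.MUL) 2-wide
  cy5 -> i7 (sub.ALU) tail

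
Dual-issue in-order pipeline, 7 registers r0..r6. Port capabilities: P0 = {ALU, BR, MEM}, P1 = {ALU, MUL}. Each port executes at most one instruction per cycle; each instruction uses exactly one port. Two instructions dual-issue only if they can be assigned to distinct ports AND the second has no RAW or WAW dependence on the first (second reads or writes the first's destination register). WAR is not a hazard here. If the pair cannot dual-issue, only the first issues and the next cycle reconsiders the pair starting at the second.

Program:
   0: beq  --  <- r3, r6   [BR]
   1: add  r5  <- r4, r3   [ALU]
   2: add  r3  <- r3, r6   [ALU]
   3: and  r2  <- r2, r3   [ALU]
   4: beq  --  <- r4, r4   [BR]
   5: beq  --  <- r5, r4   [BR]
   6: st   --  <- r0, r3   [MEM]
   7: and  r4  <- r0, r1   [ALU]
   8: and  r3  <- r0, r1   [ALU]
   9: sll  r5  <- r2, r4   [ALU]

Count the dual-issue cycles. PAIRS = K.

  cy0 -> i0/i1 (beq;add) 2-wide
  cy1 -> i2 (add) RAW r3
  cy2 -> i3/i4 (and;beq) 2-wide
  cy3 -> i5 (beq) no-port BR/MEM
  cy4 -> i6/i7 (st;and) 2-wide
  cy5 -> i8/i9 (and;sll) 2-wide

PAIRS = 4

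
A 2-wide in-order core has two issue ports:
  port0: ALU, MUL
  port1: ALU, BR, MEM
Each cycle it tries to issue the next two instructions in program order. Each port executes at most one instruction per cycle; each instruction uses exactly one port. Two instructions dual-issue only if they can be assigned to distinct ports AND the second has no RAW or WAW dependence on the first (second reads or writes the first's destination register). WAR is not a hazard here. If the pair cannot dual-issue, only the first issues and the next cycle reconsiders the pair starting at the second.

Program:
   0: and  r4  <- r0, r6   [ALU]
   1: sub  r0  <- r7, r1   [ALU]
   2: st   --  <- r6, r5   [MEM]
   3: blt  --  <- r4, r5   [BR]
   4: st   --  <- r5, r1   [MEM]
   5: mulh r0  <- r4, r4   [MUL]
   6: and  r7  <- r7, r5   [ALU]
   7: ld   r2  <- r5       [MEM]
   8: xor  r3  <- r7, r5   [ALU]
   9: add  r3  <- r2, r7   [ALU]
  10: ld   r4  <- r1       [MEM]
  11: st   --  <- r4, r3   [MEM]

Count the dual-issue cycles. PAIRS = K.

c0: i0+i1 and.ALU/sub.ALU  dual
c1: i2 st.MEM  no-port MEM/BR
c2: i3 blt.BR  no-port BR/MEM
c3: i4+i5 st.MEM/mulh.MUL  dual
c4: i6+i7 and.ALU/ld.MEM  dual
c5: i8 xor.ALU  WAW r3
c6: i9+i10 add.ALU/ld.MEM  dual
c7: i11 st.MEM  tail

PAIRS = 4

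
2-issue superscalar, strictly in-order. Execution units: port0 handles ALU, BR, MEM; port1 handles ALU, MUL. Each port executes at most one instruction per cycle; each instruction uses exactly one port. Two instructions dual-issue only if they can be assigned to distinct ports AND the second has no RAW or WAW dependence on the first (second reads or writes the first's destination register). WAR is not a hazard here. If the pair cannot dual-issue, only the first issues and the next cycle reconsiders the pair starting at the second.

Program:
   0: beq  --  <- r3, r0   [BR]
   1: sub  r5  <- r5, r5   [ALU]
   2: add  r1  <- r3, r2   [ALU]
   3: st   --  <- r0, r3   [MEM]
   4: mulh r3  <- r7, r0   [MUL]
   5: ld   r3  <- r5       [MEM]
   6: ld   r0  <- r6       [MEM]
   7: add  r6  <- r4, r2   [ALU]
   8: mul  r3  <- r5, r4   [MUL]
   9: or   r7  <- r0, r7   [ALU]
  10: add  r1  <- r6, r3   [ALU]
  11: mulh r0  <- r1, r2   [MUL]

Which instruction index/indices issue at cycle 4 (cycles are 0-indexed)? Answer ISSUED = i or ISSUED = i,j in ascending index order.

[0] i0/i1  beq;sub  -- dual
[1] i2/i3  add;st  -- dual
[2] i4  mulh  -- WAW r3
[3] i5  ld  -- no-port MEM/MEM
[4] i6/i7  ld;add  -- dual
[5] i8/i9  mul;or  -- dual
[6] i10  add  -- RAW r1
[7] i11  mulh  -- tail

ISSUED = 6,7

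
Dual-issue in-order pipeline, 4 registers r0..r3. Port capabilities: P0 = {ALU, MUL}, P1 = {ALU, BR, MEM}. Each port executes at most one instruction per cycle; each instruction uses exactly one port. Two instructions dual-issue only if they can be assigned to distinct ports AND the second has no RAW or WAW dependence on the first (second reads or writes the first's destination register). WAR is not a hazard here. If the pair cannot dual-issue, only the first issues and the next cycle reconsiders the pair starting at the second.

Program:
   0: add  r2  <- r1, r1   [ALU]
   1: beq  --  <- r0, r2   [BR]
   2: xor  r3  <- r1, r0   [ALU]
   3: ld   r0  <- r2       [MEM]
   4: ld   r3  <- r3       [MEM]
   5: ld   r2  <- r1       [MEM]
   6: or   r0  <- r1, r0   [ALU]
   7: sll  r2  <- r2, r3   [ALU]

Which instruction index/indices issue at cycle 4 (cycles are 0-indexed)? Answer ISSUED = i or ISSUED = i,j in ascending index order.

ISSUED = 5,6

c0: i0 add.ALU  RAW r2
c1: i1,i2 beq.BR+xor.ALU  2-wide
c2: i3 ld.MEM  no-port MEM/MEM
c3: i4 ld.MEM  no-port MEM/MEM
c4: i5,i6 ld.MEM+or.ALU  2-wide
c5: i7 sll.ALU  tail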